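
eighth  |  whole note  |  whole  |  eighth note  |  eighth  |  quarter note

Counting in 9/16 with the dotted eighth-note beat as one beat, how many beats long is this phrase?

14

One dotted eighth-note beat = 3 sixteenth notes.
Working in sixteenth notes: eighth = 2; whole note = 16; whole = 16; eighth note = 2; eighth = 2; quarter note = 4.
Adding: 2 + 16 + 16 + 2 + 2 + 4 = 42.
42 ÷ 3 = 14 beats.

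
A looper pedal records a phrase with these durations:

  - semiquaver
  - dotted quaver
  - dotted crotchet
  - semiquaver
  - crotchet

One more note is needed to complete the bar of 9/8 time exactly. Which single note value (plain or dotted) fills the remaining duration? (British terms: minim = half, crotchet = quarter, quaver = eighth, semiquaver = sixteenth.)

dotted eighth note

The bar of 9/8 = 18 sixteenth notes.
Express everything in sixteenth notes: semiquaver = 1; dotted quaver = 3; dotted crotchet = 6; semiquaver = 1; crotchet = 4.
Altogether 1 + 3 + 6 + 1 + 4 = 15.
Remaining: 18 − 15 = 3 sixteenth notes, which is a dotted eighth note.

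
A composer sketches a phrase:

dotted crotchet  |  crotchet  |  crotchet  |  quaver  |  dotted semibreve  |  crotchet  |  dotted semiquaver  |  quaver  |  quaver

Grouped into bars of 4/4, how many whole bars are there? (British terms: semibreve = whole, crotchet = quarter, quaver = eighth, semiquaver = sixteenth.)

3

One bar of 4/4 = 32 thirty-second notes.
Convert each value to thirty-second notes: dotted crotchet = 12; crotchet = 8; crotchet = 8; quaver = 4; dotted semibreve = 48; crotchet = 8; dotted semiquaver = 3; quaver = 4; quaver = 4.
Adding: 12 + 8 + 8 + 4 + 48 + 8 + 3 + 4 + 4 = 99.
99 ÷ 32 = 3 complete bars with 3 left over.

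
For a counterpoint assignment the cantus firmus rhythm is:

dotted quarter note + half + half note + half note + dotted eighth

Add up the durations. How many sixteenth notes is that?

33

Express everything in sixteenth notes: dotted quarter note = 6; half = 8; half note = 8; half note = 8; dotted eighth = 3.
Total: 6 + 8 + 8 + 8 + 3 = 33 sixteenth notes.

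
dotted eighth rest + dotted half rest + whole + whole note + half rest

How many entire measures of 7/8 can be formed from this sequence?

3

One bar of 7/8 = 14 sixteenth notes.
Express everything in sixteenth notes: dotted eighth rest = 3; dotted half rest = 12; whole = 16; whole note = 16; half rest = 8.
Sum: 3 + 12 + 16 + 16 + 8 = 55.
55 ÷ 14 = 3 complete bars with 13 left over.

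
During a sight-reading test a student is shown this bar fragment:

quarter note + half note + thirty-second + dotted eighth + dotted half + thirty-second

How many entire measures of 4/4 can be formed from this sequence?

One bar of 4/4 = 32 thirty-second notes.
Convert each value to thirty-second notes: quarter note = 8; half note = 16; thirty-second = 1; dotted eighth = 6; dotted half = 24; thirty-second = 1.
Adding: 8 + 16 + 1 + 6 + 24 + 1 = 56.
56 ÷ 32 = 1 complete bar with 24 left over.

1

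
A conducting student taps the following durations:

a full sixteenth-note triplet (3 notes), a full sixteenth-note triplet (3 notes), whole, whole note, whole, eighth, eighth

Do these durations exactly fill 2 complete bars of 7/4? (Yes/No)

One bar of 7/4 = 14 eighth notes, so 2 bars = 28.
Express everything in eighth notes: a full sixteenth-note triplet (3 notes) (three triplet sixteenths span one eighth) = 1; a full sixteenth-note triplet (3 notes) (three triplet sixteenths span one eighth) = 1; whole = 8; whole note = 8; whole = 8; eighth = 1; eighth = 1.
Altogether 1 + 1 + 8 + 8 + 8 + 1 + 1 = 28.
28 equals 28, so the answer is Yes.

Yes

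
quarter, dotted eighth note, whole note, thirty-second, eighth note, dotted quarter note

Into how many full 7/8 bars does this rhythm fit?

2

One bar of 7/8 = 28 thirty-second notes.
In thirty-second notes: quarter = 8; dotted eighth note = 6; whole note = 32; thirty-second = 1; eighth note = 4; dotted quarter note = 12.
Altogether 8 + 6 + 32 + 1 + 4 + 12 = 63.
63 ÷ 28 = 2 complete bars with 7 left over.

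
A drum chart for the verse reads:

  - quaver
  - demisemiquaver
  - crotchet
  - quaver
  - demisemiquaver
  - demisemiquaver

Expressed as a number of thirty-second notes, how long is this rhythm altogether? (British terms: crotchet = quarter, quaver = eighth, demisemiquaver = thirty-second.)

Each duration in thirty-second notes: quaver = 4; demisemiquaver = 1; crotchet = 8; quaver = 4; demisemiquaver = 1; demisemiquaver = 1.
Altogether 4 + 1 + 8 + 4 + 1 + 1 = 19 thirty-second notes.

19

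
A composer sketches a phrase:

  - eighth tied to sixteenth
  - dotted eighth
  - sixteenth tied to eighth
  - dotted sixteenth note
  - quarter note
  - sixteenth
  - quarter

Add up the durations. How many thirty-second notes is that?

39

Convert each value to thirty-second notes: eighth tied to sixteenth (eighth + sixteenth) = 6; dotted eighth = 6; sixteenth tied to eighth (sixteenth + eighth) = 6; dotted sixteenth note = 3; quarter note = 8; sixteenth = 2; quarter = 8.
Altogether 6 + 6 + 6 + 3 + 8 + 2 + 8 = 39 thirty-second notes.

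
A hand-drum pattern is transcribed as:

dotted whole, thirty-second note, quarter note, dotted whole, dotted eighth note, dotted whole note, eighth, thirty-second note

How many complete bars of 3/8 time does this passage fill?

13

One bar of 3/8 = 12 thirty-second notes.
Express everything in thirty-second notes: dotted whole = 48; thirty-second note = 1; quarter note = 8; dotted whole = 48; dotted eighth note = 6; dotted whole note = 48; eighth = 4; thirty-second note = 1.
Altogether 48 + 1 + 8 + 48 + 6 + 48 + 4 + 1 = 164.
164 ÷ 12 = 13 complete bars with 8 left over.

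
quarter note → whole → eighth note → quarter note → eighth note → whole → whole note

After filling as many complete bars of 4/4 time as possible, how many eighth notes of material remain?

6

One bar of 4/4 = 8 eighth notes.
In eighth notes: quarter note = 2; whole = 8; eighth note = 1; quarter note = 2; eighth note = 1; whole = 8; whole note = 8.
Adding: 2 + 8 + 1 + 2 + 1 + 8 + 8 = 30.
30 ÷ 8 = 3 complete bars with 6 eighth notes remaining.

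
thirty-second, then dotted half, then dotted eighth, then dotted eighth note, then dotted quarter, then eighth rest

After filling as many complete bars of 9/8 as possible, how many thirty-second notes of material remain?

17

One bar of 9/8 = 36 thirty-second notes.
In thirty-second notes: thirty-second = 1; dotted half = 24; dotted eighth = 6; dotted eighth note = 6; dotted quarter = 12; eighth rest = 4.
Adding: 1 + 24 + 6 + 6 + 12 + 4 = 53.
53 ÷ 36 = 1 complete bar with 17 thirty-second notes remaining.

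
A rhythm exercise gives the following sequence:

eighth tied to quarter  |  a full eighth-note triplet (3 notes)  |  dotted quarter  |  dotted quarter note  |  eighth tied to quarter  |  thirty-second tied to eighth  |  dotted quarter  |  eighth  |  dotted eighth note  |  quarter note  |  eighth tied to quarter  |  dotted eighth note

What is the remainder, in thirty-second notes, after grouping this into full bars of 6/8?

13

One bar of 6/8 = 24 thirty-second notes.
In thirty-second notes: eighth tied to quarter (eighth + quarter) = 12; a full eighth-note triplet (3 notes) (three triplet eighths span one quarter) = 8; dotted quarter = 12; dotted quarter note = 12; eighth tied to quarter (eighth + quarter) = 12; thirty-second tied to eighth (thirty-second + eighth) = 5; dotted quarter = 12; eighth = 4; dotted eighth note = 6; quarter note = 8; eighth tied to quarter (eighth + quarter) = 12; dotted eighth note = 6.
Adding: 12 + 8 + 12 + 12 + 12 + 5 + 12 + 4 + 6 + 8 + 12 + 6 = 109.
109 ÷ 24 = 4 complete bars with 13 thirty-second notes remaining.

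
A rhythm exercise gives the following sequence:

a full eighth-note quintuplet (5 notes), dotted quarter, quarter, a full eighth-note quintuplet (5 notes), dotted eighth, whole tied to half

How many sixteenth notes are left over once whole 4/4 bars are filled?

5

One bar of 4/4 = 16 sixteenth notes.
Convert each value to sixteenth notes: a full eighth-note quintuplet (5 notes) (five quintuplet eighths span one half) = 8; dotted quarter = 6; quarter = 4; a full eighth-note quintuplet (5 notes) (five quintuplet eighths span one half) = 8; dotted eighth = 3; whole tied to half (whole + half) = 24.
Adding: 8 + 6 + 4 + 8 + 3 + 24 = 53.
53 ÷ 16 = 3 complete bars with 5 sixteenth notes remaining.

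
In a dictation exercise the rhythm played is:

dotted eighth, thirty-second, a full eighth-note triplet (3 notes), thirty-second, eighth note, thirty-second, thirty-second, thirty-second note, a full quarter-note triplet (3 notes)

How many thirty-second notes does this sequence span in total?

Each duration in thirty-second notes: dotted eighth = 6; thirty-second = 1; a full eighth-note triplet (3 notes) (three triplet eighths span one quarter) = 8; thirty-second = 1; eighth note = 4; thirty-second = 1; thirty-second = 1; thirty-second note = 1; a full quarter-note triplet (3 notes) (three triplet quarters span one half) = 16.
Adding: 6 + 1 + 8 + 1 + 4 + 1 + 1 + 1 + 16 = 39 thirty-second notes.

39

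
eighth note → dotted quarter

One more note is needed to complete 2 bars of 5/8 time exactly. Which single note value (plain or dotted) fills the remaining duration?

dotted half note

2 bars of 5/8 = 10 eighth notes.
Each duration in eighth notes: eighth note = 1; dotted quarter = 3.
Adding: 1 + 3 = 4.
Remaining: 10 − 4 = 6 eighth notes, which is a dotted half note.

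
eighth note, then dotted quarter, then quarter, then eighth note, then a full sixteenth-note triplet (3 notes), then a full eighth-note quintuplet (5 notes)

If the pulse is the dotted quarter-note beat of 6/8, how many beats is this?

One dotted quarter-note beat = 3 eighth notes.
Express everything in eighth notes: eighth note = 1; dotted quarter = 3; quarter = 2; eighth note = 1; a full sixteenth-note triplet (3 notes) (three triplet sixteenths span one eighth) = 1; a full eighth-note quintuplet (5 notes) (five quintuplet eighths span one half) = 4.
Adding: 1 + 3 + 2 + 1 + 1 + 4 = 12.
12 ÷ 3 = 4 beats.

4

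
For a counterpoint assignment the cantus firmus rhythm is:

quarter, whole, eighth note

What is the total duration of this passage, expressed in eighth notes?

Each duration in eighth notes: quarter = 2; whole = 8; eighth note = 1.
Adding: 2 + 8 + 1 = 11 eighth notes.

11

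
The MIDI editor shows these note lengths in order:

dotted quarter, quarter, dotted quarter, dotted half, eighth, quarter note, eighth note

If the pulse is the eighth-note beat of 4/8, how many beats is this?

One eighth-note beat = 2 sixteenth notes.
Express everything in sixteenth notes: dotted quarter = 6; quarter = 4; dotted quarter = 6; dotted half = 12; eighth = 2; quarter note = 4; eighth note = 2.
Total: 6 + 4 + 6 + 12 + 2 + 4 + 2 = 36.
36 ÷ 2 = 18 beats.

18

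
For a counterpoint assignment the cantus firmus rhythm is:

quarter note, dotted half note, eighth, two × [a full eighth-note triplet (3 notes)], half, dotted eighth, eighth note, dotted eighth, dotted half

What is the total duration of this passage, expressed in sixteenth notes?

54

Each duration in sixteenth notes: quarter note = 4; dotted half note = 12; eighth = 2; a full eighth-note triplet (3 notes) (three triplet eighths span one quarter) = 4; a full eighth-note triplet (3 notes) (three triplet eighths span one quarter) = 4; half = 8; dotted eighth = 3; eighth note = 2; dotted eighth = 3; dotted half = 12.
Sum: 4 + 12 + 2 + 4 + 4 + 8 + 3 + 2 + 3 + 12 = 54 sixteenth notes.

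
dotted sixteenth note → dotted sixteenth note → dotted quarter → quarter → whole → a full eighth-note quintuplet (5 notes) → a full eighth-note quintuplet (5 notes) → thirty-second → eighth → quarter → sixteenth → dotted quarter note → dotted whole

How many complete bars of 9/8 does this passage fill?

4

One bar of 9/8 = 36 thirty-second notes.
Express everything in thirty-second notes: dotted sixteenth note = 3; dotted sixteenth note = 3; dotted quarter = 12; quarter = 8; whole = 32; a full eighth-note quintuplet (5 notes) (five quintuplet eighths span one half) = 16; a full eighth-note quintuplet (5 notes) (five quintuplet eighths span one half) = 16; thirty-second = 1; eighth = 4; quarter = 8; sixteenth = 2; dotted quarter note = 12; dotted whole = 48.
Altogether 3 + 3 + 12 + 8 + 32 + 16 + 16 + 1 + 4 + 8 + 2 + 12 + 48 = 165.
165 ÷ 36 = 4 complete bars with 21 left over.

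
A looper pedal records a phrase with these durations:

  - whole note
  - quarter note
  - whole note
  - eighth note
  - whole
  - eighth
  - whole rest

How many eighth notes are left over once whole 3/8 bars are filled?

One bar of 3/8 = 3 eighth notes.
Working in eighth notes: whole note = 8; quarter note = 2; whole note = 8; eighth note = 1; whole = 8; eighth = 1; whole rest = 8.
Adding: 8 + 2 + 8 + 1 + 8 + 1 + 8 = 36.
36 ÷ 3 = 12 complete bars with 0 eighth notes remaining.

0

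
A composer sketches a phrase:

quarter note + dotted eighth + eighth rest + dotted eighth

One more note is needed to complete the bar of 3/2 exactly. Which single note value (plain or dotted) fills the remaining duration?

The bar of 3/2 = 24 sixteenth notes.
Express everything in sixteenth notes: quarter note = 4; dotted eighth = 3; eighth rest = 2; dotted eighth = 3.
Total: 4 + 3 + 2 + 3 = 12.
Remaining: 24 − 12 = 12 sixteenth notes, which is a dotted half note.

dotted half note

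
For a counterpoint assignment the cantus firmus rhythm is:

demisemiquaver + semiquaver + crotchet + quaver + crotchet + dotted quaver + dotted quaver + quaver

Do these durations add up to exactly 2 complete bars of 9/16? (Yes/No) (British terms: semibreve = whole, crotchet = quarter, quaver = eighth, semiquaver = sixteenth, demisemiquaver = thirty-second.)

No

One bar of 9/16 = 18 thirty-second notes, so 2 bars = 36.
Working in thirty-second notes: demisemiquaver = 1; semiquaver = 2; crotchet = 8; quaver = 4; crotchet = 8; dotted quaver = 6; dotted quaver = 6; quaver = 4.
Sum: 1 + 2 + 8 + 4 + 8 + 6 + 6 + 4 = 39.
39 exceeds 36, so the answer is No.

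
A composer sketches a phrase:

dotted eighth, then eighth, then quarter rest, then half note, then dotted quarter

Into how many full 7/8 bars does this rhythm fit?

One bar of 7/8 = 14 sixteenth notes.
Working in sixteenth notes: dotted eighth = 3; eighth = 2; quarter rest = 4; half note = 8; dotted quarter = 6.
Altogether 3 + 2 + 4 + 8 + 6 = 23.
23 ÷ 14 = 1 complete bar with 9 left over.

1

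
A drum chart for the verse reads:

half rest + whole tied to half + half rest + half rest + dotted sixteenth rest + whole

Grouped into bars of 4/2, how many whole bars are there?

One bar of 4/2 = 64 thirty-second notes.
Each duration in thirty-second notes: half rest = 16; whole tied to half (whole + half) = 48; half rest = 16; half rest = 16; dotted sixteenth rest = 3; whole = 32.
Total: 16 + 48 + 16 + 16 + 3 + 32 = 131.
131 ÷ 64 = 2 complete bars with 3 left over.

2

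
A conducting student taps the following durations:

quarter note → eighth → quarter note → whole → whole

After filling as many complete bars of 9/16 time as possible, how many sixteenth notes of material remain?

6

One bar of 9/16 = 9 sixteenth notes.
Each duration in sixteenth notes: quarter note = 4; eighth = 2; quarter note = 4; whole = 16; whole = 16.
Total: 4 + 2 + 4 + 16 + 16 = 42.
42 ÷ 9 = 4 complete bars with 6 sixteenth notes remaining.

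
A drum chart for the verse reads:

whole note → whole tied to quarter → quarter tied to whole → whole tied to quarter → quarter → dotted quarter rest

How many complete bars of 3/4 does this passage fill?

7

One bar of 3/4 = 6 eighth notes.
Convert each value to eighth notes: whole note = 8; whole tied to quarter (whole + quarter) = 10; quarter tied to whole (quarter + whole) = 10; whole tied to quarter (whole + quarter) = 10; quarter = 2; dotted quarter rest = 3.
Total: 8 + 10 + 10 + 10 + 2 + 3 = 43.
43 ÷ 6 = 7 complete bars with 1 left over.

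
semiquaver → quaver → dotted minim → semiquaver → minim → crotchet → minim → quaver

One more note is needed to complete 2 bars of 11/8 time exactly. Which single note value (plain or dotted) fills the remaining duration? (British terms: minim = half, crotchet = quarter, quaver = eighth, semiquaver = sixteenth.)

dotted quarter note

2 bars of 11/8 = 44 sixteenth notes.
In sixteenth notes: semiquaver = 1; quaver = 2; dotted minim = 12; semiquaver = 1; minim = 8; crotchet = 4; minim = 8; quaver = 2.
Altogether 1 + 2 + 12 + 1 + 8 + 4 + 8 + 2 = 38.
Remaining: 44 − 38 = 6 sixteenth notes, which is a dotted quarter note.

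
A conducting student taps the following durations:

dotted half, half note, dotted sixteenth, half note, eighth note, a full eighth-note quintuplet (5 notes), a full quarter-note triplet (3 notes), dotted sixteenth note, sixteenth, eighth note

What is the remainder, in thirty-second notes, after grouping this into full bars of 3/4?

One bar of 3/4 = 24 thirty-second notes.
In thirty-second notes: dotted half = 24; half note = 16; dotted sixteenth = 3; half note = 16; eighth note = 4; a full eighth-note quintuplet (5 notes) (five quintuplet eighths span one half) = 16; a full quarter-note triplet (3 notes) (three triplet quarters span one half) = 16; dotted sixteenth note = 3; sixteenth = 2; eighth note = 4.
Total: 24 + 16 + 3 + 16 + 4 + 16 + 16 + 3 + 2 + 4 = 104.
104 ÷ 24 = 4 complete bars with 8 thirty-second notes remaining.

8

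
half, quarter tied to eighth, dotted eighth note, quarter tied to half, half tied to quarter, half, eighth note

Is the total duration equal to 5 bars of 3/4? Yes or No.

No

One bar of 3/4 = 12 sixteenth notes, so 5 bars = 60.
In sixteenth notes: half = 8; quarter tied to eighth (quarter + eighth) = 6; dotted eighth note = 3; quarter tied to half (quarter + half) = 12; half tied to quarter (half + quarter) = 12; half = 8; eighth note = 2.
Adding: 8 + 6 + 3 + 12 + 12 + 8 + 2 = 51.
51 falls short of 60, so the answer is No.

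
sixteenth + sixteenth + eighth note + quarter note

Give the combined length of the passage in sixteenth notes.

Working in sixteenth notes: sixteenth = 1; sixteenth = 1; eighth note = 2; quarter note = 4.
Sum: 1 + 1 + 2 + 4 = 8 sixteenth notes.

8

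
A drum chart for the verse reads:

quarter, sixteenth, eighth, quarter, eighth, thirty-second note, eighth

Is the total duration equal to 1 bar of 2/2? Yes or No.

No

One bar of 2/2 = 32 thirty-second notes.
Convert each value to thirty-second notes: quarter = 8; sixteenth = 2; eighth = 4; quarter = 8; eighth = 4; thirty-second note = 1; eighth = 4.
Adding: 8 + 2 + 4 + 8 + 4 + 1 + 4 = 31.
31 falls short of 32, so the answer is No.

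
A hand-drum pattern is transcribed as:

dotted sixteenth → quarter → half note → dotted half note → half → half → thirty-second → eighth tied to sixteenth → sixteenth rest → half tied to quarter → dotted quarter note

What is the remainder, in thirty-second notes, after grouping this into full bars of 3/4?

8

One bar of 3/4 = 24 thirty-second notes.
Working in thirty-second notes: dotted sixteenth = 3; quarter = 8; half note = 16; dotted half note = 24; half = 16; half = 16; thirty-second = 1; eighth tied to sixteenth (eighth + sixteenth) = 6; sixteenth rest = 2; half tied to quarter (half + quarter) = 24; dotted quarter note = 12.
Sum: 3 + 8 + 16 + 24 + 16 + 16 + 1 + 6 + 2 + 24 + 12 = 128.
128 ÷ 24 = 5 complete bars with 8 thirty-second notes remaining.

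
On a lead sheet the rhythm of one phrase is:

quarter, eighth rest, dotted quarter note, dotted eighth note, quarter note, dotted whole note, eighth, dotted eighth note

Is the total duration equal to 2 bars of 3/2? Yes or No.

One bar of 3/2 = 24 sixteenth notes, so 2 bars = 48.
Convert each value to sixteenth notes: quarter = 4; eighth rest = 2; dotted quarter note = 6; dotted eighth note = 3; quarter note = 4; dotted whole note = 24; eighth = 2; dotted eighth note = 3.
Sum: 4 + 2 + 6 + 3 + 4 + 24 + 2 + 3 = 48.
48 equals 48, so the answer is Yes.

Yes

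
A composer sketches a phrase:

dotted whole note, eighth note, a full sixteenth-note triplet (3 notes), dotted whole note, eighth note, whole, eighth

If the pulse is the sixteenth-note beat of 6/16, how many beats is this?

72

One sixteenth-note beat = 2 thirty-second notes.
Express everything in thirty-second notes: dotted whole note = 48; eighth note = 4; a full sixteenth-note triplet (3 notes) (three triplet sixteenths span one eighth) = 4; dotted whole note = 48; eighth note = 4; whole = 32; eighth = 4.
Adding: 48 + 4 + 4 + 48 + 4 + 32 + 4 = 144.
144 ÷ 2 = 72 beats.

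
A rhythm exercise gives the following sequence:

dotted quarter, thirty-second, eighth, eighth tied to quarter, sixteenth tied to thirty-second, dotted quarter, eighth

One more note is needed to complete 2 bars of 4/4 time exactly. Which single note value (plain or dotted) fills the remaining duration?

half note

2 bars of 4/4 = 64 thirty-second notes.
Each duration in thirty-second notes: dotted quarter = 12; thirty-second = 1; eighth = 4; eighth tied to quarter (eighth + quarter) = 12; sixteenth tied to thirty-second (sixteenth + thirty-second) = 3; dotted quarter = 12; eighth = 4.
Sum: 12 + 1 + 4 + 12 + 3 + 12 + 4 = 48.
Remaining: 64 − 48 = 16 thirty-second notes, which is a half note.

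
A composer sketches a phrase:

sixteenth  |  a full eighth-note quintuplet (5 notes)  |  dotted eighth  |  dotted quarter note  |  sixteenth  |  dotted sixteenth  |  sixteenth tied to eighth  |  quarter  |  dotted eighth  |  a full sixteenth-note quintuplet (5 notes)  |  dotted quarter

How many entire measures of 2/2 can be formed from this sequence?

2

One bar of 2/2 = 32 thirty-second notes.
Each duration in thirty-second notes: sixteenth = 2; a full eighth-note quintuplet (5 notes) (five quintuplet eighths span one half) = 16; dotted eighth = 6; dotted quarter note = 12; sixteenth = 2; dotted sixteenth = 3; sixteenth tied to eighth (sixteenth + eighth) = 6; quarter = 8; dotted eighth = 6; a full sixteenth-note quintuplet (5 notes) (five quintuplet sixteenths span one quarter) = 8; dotted quarter = 12.
Sum: 2 + 16 + 6 + 12 + 2 + 3 + 6 + 8 + 6 + 8 + 12 = 81.
81 ÷ 32 = 2 complete bars with 17 left over.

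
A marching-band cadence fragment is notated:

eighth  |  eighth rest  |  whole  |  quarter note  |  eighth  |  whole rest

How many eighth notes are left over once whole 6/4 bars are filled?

9

One bar of 6/4 = 12 eighth notes.
Working in eighth notes: eighth = 1; eighth rest = 1; whole = 8; quarter note = 2; eighth = 1; whole rest = 8.
Total: 1 + 1 + 8 + 2 + 1 + 8 = 21.
21 ÷ 12 = 1 complete bar with 9 eighth notes remaining.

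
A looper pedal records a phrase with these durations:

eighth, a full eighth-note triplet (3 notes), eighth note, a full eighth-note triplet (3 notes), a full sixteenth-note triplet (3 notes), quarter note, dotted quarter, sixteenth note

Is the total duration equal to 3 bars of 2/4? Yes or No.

No

One bar of 2/4 = 8 sixteenth notes, so 3 bars = 24.
Working in sixteenth notes: eighth = 2; a full eighth-note triplet (3 notes) (three triplet eighths span one quarter) = 4; eighth note = 2; a full eighth-note triplet (3 notes) (three triplet eighths span one quarter) = 4; a full sixteenth-note triplet (3 notes) (three triplet sixteenths span one eighth) = 2; quarter note = 4; dotted quarter = 6; sixteenth note = 1.
Altogether 2 + 4 + 2 + 4 + 2 + 4 + 6 + 1 = 25.
25 exceeds 24, so the answer is No.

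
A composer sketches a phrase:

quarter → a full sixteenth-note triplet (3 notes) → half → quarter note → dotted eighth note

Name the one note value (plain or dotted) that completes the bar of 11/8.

sixteenth note

The bar of 11/8 = 22 sixteenth notes.
In sixteenth notes: quarter = 4; a full sixteenth-note triplet (3 notes) (three triplet sixteenths span one eighth) = 2; half = 8; quarter note = 4; dotted eighth note = 3.
Sum: 4 + 2 + 8 + 4 + 3 = 21.
Remaining: 22 − 21 = 1 sixteenth note, which is a sixteenth note.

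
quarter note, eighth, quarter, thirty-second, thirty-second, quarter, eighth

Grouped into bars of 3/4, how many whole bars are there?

One bar of 3/4 = 24 thirty-second notes.
Each duration in thirty-second notes: quarter note = 8; eighth = 4; quarter = 8; thirty-second = 1; thirty-second = 1; quarter = 8; eighth = 4.
Adding: 8 + 4 + 8 + 1 + 1 + 8 + 4 = 34.
34 ÷ 24 = 1 complete bar with 10 left over.

1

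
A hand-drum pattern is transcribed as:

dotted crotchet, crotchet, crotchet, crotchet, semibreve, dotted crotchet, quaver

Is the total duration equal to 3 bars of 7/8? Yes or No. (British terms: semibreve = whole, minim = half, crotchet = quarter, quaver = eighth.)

One bar of 7/8 = 7 eighth notes, so 3 bars = 21.
Express everything in eighth notes: dotted crotchet = 3; crotchet = 2; crotchet = 2; crotchet = 2; semibreve = 8; dotted crotchet = 3; quaver = 1.
Sum: 3 + 2 + 2 + 2 + 8 + 3 + 1 = 21.
21 equals 21, so the answer is Yes.

Yes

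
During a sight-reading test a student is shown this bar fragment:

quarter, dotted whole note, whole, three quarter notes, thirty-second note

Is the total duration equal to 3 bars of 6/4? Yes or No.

One bar of 6/4 = 48 thirty-second notes, so 3 bars = 144.
Each duration in thirty-second notes: quarter = 8; dotted whole note = 48; whole = 32; quarter note = 8; quarter note = 8; quarter note = 8; thirty-second note = 1.
Sum: 8 + 48 + 32 + 8 + 8 + 8 + 1 = 113.
113 falls short of 144, so the answer is No.

No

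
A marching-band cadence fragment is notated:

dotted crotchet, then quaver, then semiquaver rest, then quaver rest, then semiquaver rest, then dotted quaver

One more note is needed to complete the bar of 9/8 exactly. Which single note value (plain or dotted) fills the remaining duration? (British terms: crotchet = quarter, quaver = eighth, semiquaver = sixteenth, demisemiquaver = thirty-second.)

dotted eighth note

The bar of 9/8 = 18 sixteenth notes.
In sixteenth notes: dotted crotchet = 6; quaver = 2; semiquaver rest = 1; quaver rest = 2; semiquaver rest = 1; dotted quaver = 3.
Altogether 6 + 2 + 1 + 2 + 1 + 3 = 15.
Remaining: 18 − 15 = 3 sixteenth notes, which is a dotted eighth note.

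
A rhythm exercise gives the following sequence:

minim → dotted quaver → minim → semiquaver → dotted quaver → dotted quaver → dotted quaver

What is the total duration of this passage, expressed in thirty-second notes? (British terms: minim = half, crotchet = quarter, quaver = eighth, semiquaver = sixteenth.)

Working in thirty-second notes: minim = 16; dotted quaver = 6; minim = 16; semiquaver = 2; dotted quaver = 6; dotted quaver = 6; dotted quaver = 6.
Total: 16 + 6 + 16 + 2 + 6 + 6 + 6 = 58 thirty-second notes.

58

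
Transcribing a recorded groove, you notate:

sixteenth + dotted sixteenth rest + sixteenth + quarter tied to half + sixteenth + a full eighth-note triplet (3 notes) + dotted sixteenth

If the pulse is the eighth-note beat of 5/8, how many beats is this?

One eighth-note beat = 4 thirty-second notes.
Working in thirty-second notes: sixteenth = 2; dotted sixteenth rest = 3; sixteenth = 2; quarter tied to half (quarter + half) = 24; sixteenth = 2; a full eighth-note triplet (3 notes) (three triplet eighths span one quarter) = 8; dotted sixteenth = 3.
Adding: 2 + 3 + 2 + 24 + 2 + 8 + 3 = 44.
44 ÷ 4 = 11 beats.

11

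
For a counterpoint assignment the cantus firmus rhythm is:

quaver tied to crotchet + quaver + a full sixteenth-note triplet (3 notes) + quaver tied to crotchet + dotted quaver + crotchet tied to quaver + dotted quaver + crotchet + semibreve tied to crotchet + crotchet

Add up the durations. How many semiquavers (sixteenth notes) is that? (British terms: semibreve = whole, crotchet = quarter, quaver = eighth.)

56

Working in sixteenth notes: quaver tied to crotchet (quaver + crotchet) = 6; quaver = 2; a full sixteenth-note triplet (3 notes) (three triplet sixteenths span one eighth) = 2; quaver tied to crotchet (quaver + crotchet) = 6; dotted quaver = 3; crotchet tied to quaver (crotchet + quaver) = 6; dotted quaver = 3; crotchet = 4; semibreve tied to crotchet (semibreve + crotchet) = 20; crotchet = 4.
Total: 6 + 2 + 2 + 6 + 3 + 6 + 3 + 4 + 20 + 4 = 56 sixteenth notes.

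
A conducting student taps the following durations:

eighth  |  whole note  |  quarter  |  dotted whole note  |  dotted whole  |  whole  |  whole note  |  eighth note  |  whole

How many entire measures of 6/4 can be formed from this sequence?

One bar of 6/4 = 12 eighth notes.
Convert each value to eighth notes: eighth = 1; whole note = 8; quarter = 2; dotted whole note = 12; dotted whole = 12; whole = 8; whole note = 8; eighth note = 1; whole = 8.
Adding: 1 + 8 + 2 + 12 + 12 + 8 + 8 + 1 + 8 = 60.
60 ÷ 12 = 5 complete bars with 0 left over.

5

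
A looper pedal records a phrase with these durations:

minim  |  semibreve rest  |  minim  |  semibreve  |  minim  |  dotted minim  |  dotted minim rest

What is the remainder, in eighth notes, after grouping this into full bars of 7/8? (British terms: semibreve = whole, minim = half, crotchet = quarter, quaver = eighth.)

5

One bar of 7/8 = 7 eighth notes.
Express everything in eighth notes: minim = 4; semibreve rest = 8; minim = 4; semibreve = 8; minim = 4; dotted minim = 6; dotted minim rest = 6.
Adding: 4 + 8 + 4 + 8 + 4 + 6 + 6 = 40.
40 ÷ 7 = 5 complete bars with 5 eighth notes remaining.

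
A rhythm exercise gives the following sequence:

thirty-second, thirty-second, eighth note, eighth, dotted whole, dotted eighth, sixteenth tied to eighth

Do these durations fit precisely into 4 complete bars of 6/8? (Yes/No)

No

One bar of 6/8 = 24 thirty-second notes, so 4 bars = 96.
In thirty-second notes: thirty-second = 1; thirty-second = 1; eighth note = 4; eighth = 4; dotted whole = 48; dotted eighth = 6; sixteenth tied to eighth (sixteenth + eighth) = 6.
Total: 1 + 1 + 4 + 4 + 48 + 6 + 6 = 70.
70 falls short of 96, so the answer is No.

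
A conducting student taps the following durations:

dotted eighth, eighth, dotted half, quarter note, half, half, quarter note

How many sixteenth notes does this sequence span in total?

41

Convert each value to sixteenth notes: dotted eighth = 3; eighth = 2; dotted half = 12; quarter note = 4; half = 8; half = 8; quarter note = 4.
Sum: 3 + 2 + 12 + 4 + 8 + 8 + 4 = 41 sixteenth notes.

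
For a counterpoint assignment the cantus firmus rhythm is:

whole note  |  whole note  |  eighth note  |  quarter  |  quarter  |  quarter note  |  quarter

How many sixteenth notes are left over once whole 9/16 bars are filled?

One bar of 9/16 = 9 sixteenth notes.
Convert each value to sixteenth notes: whole note = 16; whole note = 16; eighth note = 2; quarter = 4; quarter = 4; quarter note = 4; quarter = 4.
Sum: 16 + 16 + 2 + 4 + 4 + 4 + 4 = 50.
50 ÷ 9 = 5 complete bars with 5 sixteenth notes remaining.

5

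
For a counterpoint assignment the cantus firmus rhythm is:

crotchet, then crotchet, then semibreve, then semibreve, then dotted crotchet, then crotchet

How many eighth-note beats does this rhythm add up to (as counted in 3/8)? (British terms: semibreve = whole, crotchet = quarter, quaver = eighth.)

25

One eighth-note beat = 2 sixteenth notes.
In sixteenth notes: crotchet = 4; crotchet = 4; semibreve = 16; semibreve = 16; dotted crotchet = 6; crotchet = 4.
Adding: 4 + 4 + 16 + 16 + 6 + 4 = 50.
50 ÷ 2 = 25 beats.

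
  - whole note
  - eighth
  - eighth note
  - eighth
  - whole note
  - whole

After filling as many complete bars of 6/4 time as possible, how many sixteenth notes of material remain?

6

One bar of 6/4 = 12 eighth notes.
Convert each value to eighth notes: whole note = 8; eighth = 1; eighth note = 1; eighth = 1; whole note = 8; whole = 8.
Altogether 8 + 1 + 1 + 1 + 8 + 8 = 27.
27 ÷ 12 = 2 complete bars with 3 eighth notes remaining = 6 sixteenth notes.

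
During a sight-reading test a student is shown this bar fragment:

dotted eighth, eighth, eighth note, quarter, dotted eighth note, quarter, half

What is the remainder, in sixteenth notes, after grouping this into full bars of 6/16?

One bar of 6/16 = 6 sixteenth notes.
Convert each value to sixteenth notes: dotted eighth = 3; eighth = 2; eighth note = 2; quarter = 4; dotted eighth note = 3; quarter = 4; half = 8.
Total: 3 + 2 + 2 + 4 + 3 + 4 + 8 = 26.
26 ÷ 6 = 4 complete bars with 2 sixteenth notes remaining.

2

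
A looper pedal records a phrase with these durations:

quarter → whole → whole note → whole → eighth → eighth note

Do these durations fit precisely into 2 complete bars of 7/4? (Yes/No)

Yes

One bar of 7/4 = 14 eighth notes, so 2 bars = 28.
Each duration in eighth notes: quarter = 2; whole = 8; whole note = 8; whole = 8; eighth = 1; eighth note = 1.
Total: 2 + 8 + 8 + 8 + 1 + 1 = 28.
28 equals 28, so the answer is Yes.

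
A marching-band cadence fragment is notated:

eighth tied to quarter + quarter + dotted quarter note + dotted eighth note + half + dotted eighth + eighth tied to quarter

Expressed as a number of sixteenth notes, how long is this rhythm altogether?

36

In sixteenth notes: eighth tied to quarter (eighth + quarter) = 6; quarter = 4; dotted quarter note = 6; dotted eighth note = 3; half = 8; dotted eighth = 3; eighth tied to quarter (eighth + quarter) = 6.
Total: 6 + 4 + 6 + 3 + 8 + 3 + 6 = 36 sixteenth notes.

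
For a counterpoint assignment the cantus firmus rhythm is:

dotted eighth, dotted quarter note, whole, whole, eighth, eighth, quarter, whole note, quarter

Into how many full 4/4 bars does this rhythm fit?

One bar of 4/4 = 16 sixteenth notes.
Each duration in sixteenth notes: dotted eighth = 3; dotted quarter note = 6; whole = 16; whole = 16; eighth = 2; eighth = 2; quarter = 4; whole note = 16; quarter = 4.
Total: 3 + 6 + 16 + 16 + 2 + 2 + 4 + 16 + 4 = 69.
69 ÷ 16 = 4 complete bars with 5 left over.

4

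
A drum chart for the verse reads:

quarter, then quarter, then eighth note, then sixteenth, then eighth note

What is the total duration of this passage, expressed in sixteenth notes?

13

Each duration in sixteenth notes: quarter = 4; quarter = 4; eighth note = 2; sixteenth = 1; eighth note = 2.
Total: 4 + 4 + 2 + 1 + 2 = 13 sixteenth notes.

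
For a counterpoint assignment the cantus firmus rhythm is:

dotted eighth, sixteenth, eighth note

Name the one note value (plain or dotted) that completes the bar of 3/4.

The bar of 3/4 = 12 sixteenth notes.
Convert each value to sixteenth notes: dotted eighth = 3; sixteenth = 1; eighth note = 2.
Adding: 3 + 1 + 2 = 6.
Remaining: 12 − 6 = 6 sixteenth notes, which is a dotted quarter note.

dotted quarter note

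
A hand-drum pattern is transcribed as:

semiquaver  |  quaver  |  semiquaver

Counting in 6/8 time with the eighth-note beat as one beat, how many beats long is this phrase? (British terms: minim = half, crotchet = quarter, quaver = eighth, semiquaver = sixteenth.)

One eighth-note beat = 2 sixteenth notes.
Convert each value to sixteenth notes: semiquaver = 1; quaver = 2; semiquaver = 1.
Total: 1 + 2 + 1 = 4.
4 ÷ 2 = 2 beats.

2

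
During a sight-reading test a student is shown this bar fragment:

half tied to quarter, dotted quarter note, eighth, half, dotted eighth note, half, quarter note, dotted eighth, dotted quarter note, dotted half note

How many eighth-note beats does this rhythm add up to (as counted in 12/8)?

One eighth-note beat = 2 sixteenth notes.
Convert each value to sixteenth notes: half tied to quarter (half + quarter) = 12; dotted quarter note = 6; eighth = 2; half = 8; dotted eighth note = 3; half = 8; quarter note = 4; dotted eighth = 3; dotted quarter note = 6; dotted half note = 12.
Adding: 12 + 6 + 2 + 8 + 3 + 8 + 4 + 3 + 6 + 12 = 64.
64 ÷ 2 = 32 beats.

32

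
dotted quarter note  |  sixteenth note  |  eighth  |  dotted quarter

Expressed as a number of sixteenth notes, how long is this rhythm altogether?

15

Convert each value to sixteenth notes: dotted quarter note = 6; sixteenth note = 1; eighth = 2; dotted quarter = 6.
Altogether 6 + 1 + 2 + 6 = 15 sixteenth notes.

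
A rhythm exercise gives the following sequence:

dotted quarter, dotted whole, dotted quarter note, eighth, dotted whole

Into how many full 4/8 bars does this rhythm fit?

7

One bar of 4/8 = 4 eighth notes.
Working in eighth notes: dotted quarter = 3; dotted whole = 12; dotted quarter note = 3; eighth = 1; dotted whole = 12.
Sum: 3 + 12 + 3 + 1 + 12 = 31.
31 ÷ 4 = 7 complete bars with 3 left over.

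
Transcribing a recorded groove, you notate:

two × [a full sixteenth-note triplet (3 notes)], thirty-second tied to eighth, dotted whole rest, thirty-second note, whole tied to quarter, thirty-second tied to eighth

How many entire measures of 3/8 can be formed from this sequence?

One bar of 3/8 = 12 thirty-second notes.
Express everything in thirty-second notes: a full sixteenth-note triplet (3 notes) (three triplet sixteenths span one eighth) = 4; a full sixteenth-note triplet (3 notes) (three triplet sixteenths span one eighth) = 4; thirty-second tied to eighth (thirty-second + eighth) = 5; dotted whole rest = 48; thirty-second note = 1; whole tied to quarter (whole + quarter) = 40; thirty-second tied to eighth (thirty-second + eighth) = 5.
Total: 4 + 4 + 5 + 48 + 1 + 40 + 5 = 107.
107 ÷ 12 = 8 complete bars with 11 left over.

8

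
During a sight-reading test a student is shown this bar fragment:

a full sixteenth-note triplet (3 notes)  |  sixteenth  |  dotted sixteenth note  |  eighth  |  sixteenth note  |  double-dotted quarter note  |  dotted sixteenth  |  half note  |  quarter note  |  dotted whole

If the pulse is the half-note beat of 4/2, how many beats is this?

One half-note beat = 16 thirty-second notes.
Working in thirty-second notes: a full sixteenth-note triplet (3 notes) (three triplet sixteenths span one eighth) = 4; sixteenth = 2; dotted sixteenth note = 3; eighth = 4; sixteenth note = 2; double-dotted quarter note = 14; dotted sixteenth = 3; half note = 16; quarter note = 8; dotted whole = 48.
Sum: 4 + 2 + 3 + 4 + 2 + 14 + 3 + 16 + 8 + 48 = 104.
104 ÷ 16 = 6.5 beats.

6.5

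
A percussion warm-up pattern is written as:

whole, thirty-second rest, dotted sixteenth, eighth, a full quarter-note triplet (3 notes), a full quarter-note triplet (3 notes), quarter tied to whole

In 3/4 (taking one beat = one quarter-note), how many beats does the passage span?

One quarter-note beat = 8 thirty-second notes.
Express everything in thirty-second notes: whole = 32; thirty-second rest = 1; dotted sixteenth = 3; eighth = 4; a full quarter-note triplet (3 notes) (three triplet quarters span one half) = 16; a full quarter-note triplet (3 notes) (three triplet quarters span one half) = 16; quarter tied to whole (quarter + whole) = 40.
Altogether 32 + 1 + 3 + 4 + 16 + 16 + 40 = 112.
112 ÷ 8 = 14 beats.

14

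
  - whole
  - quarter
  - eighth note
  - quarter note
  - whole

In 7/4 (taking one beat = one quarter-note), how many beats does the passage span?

10.5

One quarter-note beat = 2 eighth notes.
In eighth notes: whole = 8; quarter = 2; eighth note = 1; quarter note = 2; whole = 8.
Sum: 8 + 2 + 1 + 2 + 8 = 21.
21 ÷ 2 = 10.5 beats.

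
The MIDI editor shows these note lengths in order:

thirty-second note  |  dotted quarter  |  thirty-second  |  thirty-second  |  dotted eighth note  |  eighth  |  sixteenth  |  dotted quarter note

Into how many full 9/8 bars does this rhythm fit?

1

One bar of 9/8 = 36 thirty-second notes.
Express everything in thirty-second notes: thirty-second note = 1; dotted quarter = 12; thirty-second = 1; thirty-second = 1; dotted eighth note = 6; eighth = 4; sixteenth = 2; dotted quarter note = 12.
Altogether 1 + 12 + 1 + 1 + 6 + 4 + 2 + 12 = 39.
39 ÷ 36 = 1 complete bar with 3 left over.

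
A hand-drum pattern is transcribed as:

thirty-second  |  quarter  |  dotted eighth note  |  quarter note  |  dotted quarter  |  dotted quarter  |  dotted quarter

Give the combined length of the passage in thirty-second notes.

Working in thirty-second notes: thirty-second = 1; quarter = 8; dotted eighth note = 6; quarter note = 8; dotted quarter = 12; dotted quarter = 12; dotted quarter = 12.
Altogether 1 + 8 + 6 + 8 + 12 + 12 + 12 = 59 thirty-second notes.

59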